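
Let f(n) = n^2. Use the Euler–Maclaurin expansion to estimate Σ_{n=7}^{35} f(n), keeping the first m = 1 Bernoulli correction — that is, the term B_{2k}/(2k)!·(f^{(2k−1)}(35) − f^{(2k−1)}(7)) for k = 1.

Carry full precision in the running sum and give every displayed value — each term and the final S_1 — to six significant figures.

S_1 ≈ 14819.0

The integral term ∫_7^35 x^2 dx = 14177.3.
½[f(7) + f(35)] = ½[49.0000 + 1225.00] = 637.000.
Running total after boundary: 14814.3.
Correction k=1: B_{2}/2! · (f^{(1)}(35) − f^{(1)}(7)) = 1/12 · (70.0000 − 14.0000) = 4.66667.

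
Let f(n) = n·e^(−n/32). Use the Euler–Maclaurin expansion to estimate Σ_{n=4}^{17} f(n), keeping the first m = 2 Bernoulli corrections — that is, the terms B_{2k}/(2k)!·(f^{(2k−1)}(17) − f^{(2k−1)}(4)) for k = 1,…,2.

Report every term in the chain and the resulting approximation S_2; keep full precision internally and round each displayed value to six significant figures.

Integral: ∫_4^17 x·e^(−x/32) dx = 94.8568.
Boundary: ½(f(4) + f(17)) = ½(3.52999 + 9.99378) = 6.76189.
So far: 101.619.
Correction k=1: B_{2}/2! · (f^{(1)}(17) − f^{(1)}(4)) = 1/12 · (0.275564 − 0.772185) = -0.0413851.
Running total after k=1: 101.577.
Correction k=2: B_{4}/4! · (f^{(3)}(17) − f^{(3)}(4)) = −1/720 · (0.00141729 − 0.00247771) = 1.47281e-06.

S_2 ≈ 101.577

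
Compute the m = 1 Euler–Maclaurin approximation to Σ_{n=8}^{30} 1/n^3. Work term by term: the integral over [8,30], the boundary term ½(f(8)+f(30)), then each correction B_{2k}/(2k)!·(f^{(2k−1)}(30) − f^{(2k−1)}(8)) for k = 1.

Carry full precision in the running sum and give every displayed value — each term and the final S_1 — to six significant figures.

Integral: ∫_8^30 1/x^3 dx = 0.00725694.
Boundary: ½(f(8) + f(30)) = ½(0.00195312 + 3.70370e-05) = 0.000995081.
So far: 0.00825203.
k=1: B_{2}/(2)! × [f^{(1)}(30) − f^{(1)}(8)] = 1/12 × (-3.70370e-06 − (-0.000732422)) = 6.07265e-05.

S_1 ≈ 0.00831275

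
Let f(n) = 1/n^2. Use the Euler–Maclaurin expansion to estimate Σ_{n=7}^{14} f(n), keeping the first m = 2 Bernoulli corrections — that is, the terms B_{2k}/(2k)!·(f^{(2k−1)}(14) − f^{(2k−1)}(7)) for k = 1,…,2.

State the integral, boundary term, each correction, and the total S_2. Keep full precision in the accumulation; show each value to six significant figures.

S_2 ≈ 0.0846069

∫_7^14 1/x^2 dx evaluates to 0.0714286.
½[f(7) + f(14)] = ½[0.0204082 + 0.00510204] = 0.0127551.
So far: 0.0841837.
Correction k=1: B_{2}/2! · (f^{(1)}(14) − f^{(1)}(7)) = 1/12 · (-0.000728863 − (-0.00583090)) = 0.000425170.
Partial sum through k=1: 0.0846088.
Correction k=2: B_{4}/4! · (f^{(3)}(14) − f^{(3)}(7)) = −1/720 · (-4.46243e-05 − (-0.00142798)) = -1.92132e-06.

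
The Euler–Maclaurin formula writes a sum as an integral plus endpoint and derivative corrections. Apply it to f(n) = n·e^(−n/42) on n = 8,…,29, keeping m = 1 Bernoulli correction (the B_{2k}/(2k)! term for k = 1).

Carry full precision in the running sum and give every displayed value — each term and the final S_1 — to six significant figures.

S_1 ≈ 251.332

∫_8^29 x·e^(−x/42) dx evaluates to 240.800.
Endpoint term: (f(8) + f(29))/2 = (6.61252 + 14.5388)/2 = 10.5757.
Running total after boundary: 251.375.
Order-1 term: 1/12 · (0.155176 − 0.669124) = -0.0428290.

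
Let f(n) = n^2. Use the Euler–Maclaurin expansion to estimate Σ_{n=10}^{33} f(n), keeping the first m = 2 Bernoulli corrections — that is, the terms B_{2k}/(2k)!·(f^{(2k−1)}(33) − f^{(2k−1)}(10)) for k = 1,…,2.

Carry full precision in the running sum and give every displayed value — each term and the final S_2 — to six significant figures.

S_2 ≈ 12244.0

∫_10^33 x^2 dx evaluates to 11645.7.
Endpoint term: (f(10) + f(33))/2 = (100.000 + 1089.00)/2 = 594.500.
Running total after boundary: 12240.2.
Order-1 term: 1/12 · (66.0000 − 20.0000) = 3.83333.
After k=1: 12244.0.
Order-2 term: −1/720 · (0.00000 − 0.00000) = 0.00000.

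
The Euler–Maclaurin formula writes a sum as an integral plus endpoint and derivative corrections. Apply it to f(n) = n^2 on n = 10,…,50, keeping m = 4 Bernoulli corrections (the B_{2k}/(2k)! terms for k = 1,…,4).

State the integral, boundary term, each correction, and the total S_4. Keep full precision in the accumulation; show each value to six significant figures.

S_4 ≈ 42640.0

The integral term ∫_10^50 x^2 dx = 41333.3.
Endpoint term: (f(10) + f(50))/2 = (100.000 + 2500.00)/2 = 1300.00.
So far: 42633.3.
Correction k=1: B_{2}/2! · (f^{(1)}(50) − f^{(1)}(10)) = 1/12 · (100.000 − 20.0000) = 6.66667.
After k=1: 42640.0.
Correction k=2: B_{4}/4! · (f^{(3)}(50) − f^{(3)}(10)) = −1/720 · (0.00000 − 0.00000) = 0.00000.
After k=2: 42640.0.
Correction k=3: B_{6}/6! · (f^{(5)}(50) − f^{(5)}(10)) = 1/30240 · (0.00000 − 0.00000) = 0.00000.
After k=3: 42640.0.
Correction k=4: B_{8}/8! · (f^{(7)}(50) − f^{(7)}(10)) = −1/1209600 · (0.00000 − 0.00000) = 0.00000.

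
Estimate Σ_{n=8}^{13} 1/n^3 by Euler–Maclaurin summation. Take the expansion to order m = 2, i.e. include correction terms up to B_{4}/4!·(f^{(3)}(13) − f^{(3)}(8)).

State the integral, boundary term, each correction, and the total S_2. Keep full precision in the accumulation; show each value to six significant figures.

S_2 ≈ 0.00611005

The integral term ∫_8^13 1/x^3 dx = 0.00485392.
Boundary: ½(f(8) + f(13)) = ½(0.00195312 + 0.000455166) = 0.00120415.
Integral + boundary = 0.00605807.
Correction k=1: B_{2}/2! · (f^{(1)}(13) − f^{(1)}(8)) = 1/12 · (-0.000105038 − (-0.000732422)) = 5.22820e-05.
Partial sum through k=1: 0.00611035.
Correction k=2: B_{4}/4! · (f^{(3)}(13) − f^{(3)}(8)) = −1/720 · (-1.24306e-05 − (-0.000228882)) = -3.00627e-07.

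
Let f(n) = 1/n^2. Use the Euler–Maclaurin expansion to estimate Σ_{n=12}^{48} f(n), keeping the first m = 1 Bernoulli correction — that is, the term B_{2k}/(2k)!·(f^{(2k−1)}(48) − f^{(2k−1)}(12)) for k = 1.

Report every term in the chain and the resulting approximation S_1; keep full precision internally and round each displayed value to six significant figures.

S_1 ≈ 0.0662842

Integral: ∫_12^48 1/x^2 dx = 0.0625000.
Boundary: ½(f(12) + f(48)) = ½(0.00694444 + 0.000434028) = 0.00368924.
So far: 0.0661892.
k=1: B_{2}/(2)! × [f^{(1)}(48) − f^{(1)}(12)] = 1/12 × (-1.80845e-05 − (-0.00115741)) = 9.49436e-05.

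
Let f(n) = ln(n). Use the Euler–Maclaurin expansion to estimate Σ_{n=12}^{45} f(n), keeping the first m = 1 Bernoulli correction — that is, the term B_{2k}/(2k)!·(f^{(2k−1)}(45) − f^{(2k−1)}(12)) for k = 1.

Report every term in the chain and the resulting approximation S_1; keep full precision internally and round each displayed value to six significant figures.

∫_12^45 ln(x) dx evaluates to 108.481.
Boundary: ½(f(12) + f(45)) = ½(2.48491 + 3.80666) = 3.14578.
So far: 111.627.
k=1: B_{2}/(2)! × [f^{(1)}(45) − f^{(1)}(12)] = 1/12 × (0.0222222 − 0.0833333) = -0.00509259.

S_1 ≈ 111.622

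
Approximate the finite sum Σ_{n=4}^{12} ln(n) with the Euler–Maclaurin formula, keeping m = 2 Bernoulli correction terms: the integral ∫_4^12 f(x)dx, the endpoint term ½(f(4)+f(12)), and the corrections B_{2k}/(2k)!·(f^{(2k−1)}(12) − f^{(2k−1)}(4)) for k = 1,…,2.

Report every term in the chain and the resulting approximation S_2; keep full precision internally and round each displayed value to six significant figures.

S_2 ≈ 18.1955

∫_4^12 ln(x) dx evaluates to 16.2737.
Boundary: ½(f(4) + f(12)) = ½(1.38629 + 2.48491) = 1.93560.
Running total after boundary: 18.2093.
Correction k=1: B_{2}/2! · (f^{(1)}(12) − f^{(1)}(4)) = 1/12 · (0.0833333 − 0.250000) = -0.0138889.
Partial sum through k=1: 18.1954.
Correction k=2: B_{4}/4! · (f^{(3)}(12) − f^{(3)}(4)) = −1/720 · (0.00115741 − 0.0312500) = 4.17953e-05.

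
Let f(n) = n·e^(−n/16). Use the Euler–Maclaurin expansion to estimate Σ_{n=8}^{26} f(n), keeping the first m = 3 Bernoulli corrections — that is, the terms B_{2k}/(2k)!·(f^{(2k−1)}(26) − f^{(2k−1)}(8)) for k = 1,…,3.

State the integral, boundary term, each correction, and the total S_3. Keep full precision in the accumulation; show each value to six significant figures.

The integral term ∫_8^26 x·e^(−x/16) dx = 100.583.
Endpoint term: (f(8) + f(26))/2 = (4.85225 + 5.11970)/2 = 4.98597.
Integral + boundary = 105.569.
Correction k=1: B_{2}/2! · (f^{(1)}(26) − f^{(1)}(8)) = 1/12 · (-0.123070 − 0.303265) = -0.0355279.
Partial sum through k=1: 105.534.
Correction k=2: B_{4}/4! · (f^{(3)}(26) − f^{(3)}(8)) = −1/720 · (0.00105763 − 0.00592315) = 6.75767e-06.
Partial sum through k=2: 105.534.
Correction k=3: B_{6}/6! · (f^{(5)}(26) − f^{(5)}(8)) = 1/30240 · (1.01406e-05 − 4.16472e-05) = -1.04188e-09.

S_3 ≈ 105.534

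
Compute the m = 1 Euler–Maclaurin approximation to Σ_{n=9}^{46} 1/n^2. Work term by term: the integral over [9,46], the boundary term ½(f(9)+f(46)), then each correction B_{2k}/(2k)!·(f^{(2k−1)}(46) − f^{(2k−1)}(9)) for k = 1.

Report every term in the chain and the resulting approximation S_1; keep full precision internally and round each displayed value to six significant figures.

The integral term ∫_9^46 1/x^2 dx = 0.0893720.
½[f(9) + f(46)] = ½[0.0123457 + 0.000472590] = 0.00640913.
Running total after boundary: 0.0957811.
Order-1 term: 1/12 · (-2.05474e-05 − (-0.00274348)) = 0.000226911.

S_1 ≈ 0.0960080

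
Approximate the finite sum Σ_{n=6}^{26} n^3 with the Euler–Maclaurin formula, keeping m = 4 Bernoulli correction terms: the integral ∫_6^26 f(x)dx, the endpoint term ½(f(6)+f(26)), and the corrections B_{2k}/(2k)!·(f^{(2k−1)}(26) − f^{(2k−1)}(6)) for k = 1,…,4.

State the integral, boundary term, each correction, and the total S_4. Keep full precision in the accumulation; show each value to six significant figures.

S_4 ≈ 122976

Integral: ∫_6^26 x^3 dx = 113920.
½[f(6) + f(26)] = ½[216.000 + 17576.0] = 8896.00.
So far: 122816.
Correction k=1: B_{2}/2! · (f^{(1)}(26) − f^{(1)}(6)) = 1/12 · (2028.00 − 108.000) = 160.000.
After k=1: 122976.
Correction k=2: B_{4}/4! · (f^{(3)}(26) − f^{(3)}(6)) = −1/720 · (6.00000 − 6.00000) = 0.00000.
After k=2: 122976.
Correction k=3: B_{6}/6! · (f^{(5)}(26) − f^{(5)}(6)) = 1/30240 · (0.00000 − 0.00000) = 0.00000.
After k=3: 122976.
Correction k=4: B_{8}/8! · (f^{(7)}(26) − f^{(7)}(6)) = −1/1209600 · (0.00000 − 0.00000) = 0.00000.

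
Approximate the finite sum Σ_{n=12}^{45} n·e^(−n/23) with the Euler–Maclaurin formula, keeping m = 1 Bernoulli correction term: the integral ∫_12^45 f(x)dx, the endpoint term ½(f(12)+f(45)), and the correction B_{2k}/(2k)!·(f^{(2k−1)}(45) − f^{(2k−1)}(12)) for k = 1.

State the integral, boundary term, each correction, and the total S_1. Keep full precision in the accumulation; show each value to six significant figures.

S_1 ≈ 263.394

The integral term ∫_12^45 x·e^(−x/23) dx = 256.687.
Endpoint term: (f(12) + f(45))/2 = (7.12185 + 6.36071)/2 = 6.74128.
So far: 263.429.
Correction k=1: B_{2}/2! · (f^{(1)}(45) − f^{(1)}(12)) = 1/12 · (-0.135204 − 0.283842) = -0.0349205.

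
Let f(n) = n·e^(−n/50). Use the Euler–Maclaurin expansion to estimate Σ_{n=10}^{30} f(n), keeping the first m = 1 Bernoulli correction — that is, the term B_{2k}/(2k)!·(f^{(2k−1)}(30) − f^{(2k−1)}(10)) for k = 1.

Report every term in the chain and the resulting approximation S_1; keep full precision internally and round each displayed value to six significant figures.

The integral term ∫_10^30 x·e^(−x/50) dx = 260.946.
Endpoint term: (f(10) + f(30))/2 = (8.18731 + 16.4643)/2 = 12.3258.
Running total after boundary: 273.272.
Order-1 term: 1/12 · (0.219525 − 0.654985) = -0.0362883.

S_1 ≈ 273.235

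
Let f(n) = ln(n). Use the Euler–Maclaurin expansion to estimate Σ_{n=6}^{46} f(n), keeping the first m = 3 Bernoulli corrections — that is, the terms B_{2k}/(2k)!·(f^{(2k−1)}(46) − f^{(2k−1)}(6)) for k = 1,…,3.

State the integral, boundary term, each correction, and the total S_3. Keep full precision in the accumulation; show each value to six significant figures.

∫_6^46 ln(x) dx evaluates to 125.367.
Endpoint term: (f(6) + f(46))/2 = (1.79176 + 3.82864)/2 = 2.81020.
So far: 128.177.
Correction k=1: B_{2}/2! · (f^{(1)}(46) − f^{(1)}(6)) = 1/12 · (0.0217391 − 0.166667) = -0.0120773.
After k=1: 128.165.
Correction k=2: B_{4}/4! · (f^{(3)}(46) − f^{(3)}(6)) = −1/720 · (2.05474e-05 − 0.00925926) = 1.28315e-05.
After k=2: 128.165.
Correction k=3: B_{6}/6! · (f^{(5)}(46) − f^{(5)}(6)) = 1/30240 · (1.16526e-07 − 0.00308642) = -1.02060e-07.

S_3 ≈ 128.165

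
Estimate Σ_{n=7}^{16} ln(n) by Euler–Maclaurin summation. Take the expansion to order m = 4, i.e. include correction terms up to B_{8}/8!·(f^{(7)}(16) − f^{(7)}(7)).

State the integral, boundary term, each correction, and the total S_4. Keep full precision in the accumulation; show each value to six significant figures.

S_4 ≈ 24.0926

Integral: ∫_7^16 ln(x) dx = 21.7400.
½[f(7) + f(16)] = ½[1.94591 + 2.77259] = 2.35925.
So far: 24.0993.
Order-1 term: 1/12 · (0.0625000 − 0.142857) = -0.00669643.
Running total after k=1: 24.0926.
Order-2 term: −1/720 · (0.000488281 − 0.00583090) = 7.42031e-06.
Running total after k=2: 24.0926.
Order-3 term: 1/30240 · (2.28882e-05 − 0.00142798) = -4.64646e-08.
Running total after k=3: 24.0926.
Order-4 term: −1/1209600 · (2.68221e-06 − 0.000874271) = 7.20560e-10.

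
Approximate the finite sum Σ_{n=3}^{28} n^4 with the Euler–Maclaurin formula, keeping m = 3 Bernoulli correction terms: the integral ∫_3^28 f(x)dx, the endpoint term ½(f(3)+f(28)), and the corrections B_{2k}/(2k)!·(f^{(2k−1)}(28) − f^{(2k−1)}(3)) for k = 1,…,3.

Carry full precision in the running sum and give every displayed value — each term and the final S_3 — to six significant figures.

∫_3^28 x^4 dx evaluates to 3.44202e+06.
½[f(3) + f(28)] = ½[81.0000 + 614656] = 307368.
So far: 3.74939e+06.
k=1: B_{2}/(2)! × [f^{(1)}(28) − f^{(1)}(3)] = 1/12 × (87808.0 − 108.000) = 7308.33.
Running total after k=1: 3.75670e+06.
k=2: B_{4}/(4)! × [f^{(3)}(28) − f^{(3)}(3)] = −1/720 × (672.000 − 72.0000) = -0.833333.
Running total after k=2: 3.75670e+06.
k=3: B_{6}/(6)! × [f^{(5)}(28) − f^{(5)}(3)] = 1/30240 × (0.00000 − 0.00000) = 0.00000.

S_3 ≈ 3.75670e+06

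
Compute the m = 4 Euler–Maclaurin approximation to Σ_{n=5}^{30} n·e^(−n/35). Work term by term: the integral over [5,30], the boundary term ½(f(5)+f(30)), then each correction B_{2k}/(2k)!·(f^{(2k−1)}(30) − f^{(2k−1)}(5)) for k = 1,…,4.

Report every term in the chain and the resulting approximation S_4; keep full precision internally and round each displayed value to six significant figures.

S_4 ≈ 256.657

Integral: ∫_5^30 x·e^(−x/35) dx = 248.181.
Boundary: ½(f(5) + f(30)) = ½(4.33439 + 12.7312) = 8.53279.
Running total after boundary: 256.714.
Order-1 term: 1/12 · (0.0606247 − 0.743038) = -0.0568678.
Partial sum through k=1: 256.657.
Order-2 term: −1/720 · (0.000742343 − 0.00202187) = 1.77712e-06.
Partial sum through k=2: 256.657.
Order-3 term: 1/30240 · (1.17159e-06 − 2.80586e-06) = -5.40435e-11.
Partial sum through k=3: 256.657.
Order-4 term: −1/1209600 · (1.41811e-09 − 3.23365e-09) = 1.50094e-15.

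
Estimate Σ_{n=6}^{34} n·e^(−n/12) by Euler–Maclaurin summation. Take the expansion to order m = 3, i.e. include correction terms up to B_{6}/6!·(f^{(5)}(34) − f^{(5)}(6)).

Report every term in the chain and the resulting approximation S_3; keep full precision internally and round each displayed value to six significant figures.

S_3 ≈ 101.329

The integral term ∫_6^34 x·e^(−x/12) dx = 98.5439.
½[f(6) + f(34)] = ½[3.63918 + 1.99976] = 2.81947.
So far: 101.363.
Correction k=1: B_{2}/2! · (f^{(1)}(34) − f^{(1)}(6)) = 1/12 · (-0.107830 − 0.303265) = -0.0342580.
Partial sum through k=1: 101.329.
Correction k=2: B_{4}/4! · (f^{(3)}(34) − f^{(3)}(6)) = −1/720 · (6.80746e-05 − 0.0105300) = 1.45305e-05.
Partial sum through k=2: 101.329.
Correction k=3: B_{6}/6! · (f^{(5)}(34) − f^{(5)}(6)) = 1/30240 · (6.14563e-06 − 0.000131626) = -4.14947e-09.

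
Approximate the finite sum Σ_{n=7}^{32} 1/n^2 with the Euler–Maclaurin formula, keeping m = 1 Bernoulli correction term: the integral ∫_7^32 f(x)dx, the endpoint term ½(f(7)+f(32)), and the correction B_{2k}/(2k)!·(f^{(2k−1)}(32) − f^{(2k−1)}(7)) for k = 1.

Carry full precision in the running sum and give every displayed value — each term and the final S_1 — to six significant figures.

S_1 ≈ 0.122780

∫_7^32 1/x^2 dx evaluates to 0.111607.
½[f(7) + f(32)] = ½[0.0204082 + 0.000976562] = 0.0106924.
Running total after boundary: 0.122300.
k=1: B_{2}/(2)! × [f^{(1)}(32) − f^{(1)}(7)] = 1/12 × (-6.10352e-05 − (-0.00583090)) = 0.000480822.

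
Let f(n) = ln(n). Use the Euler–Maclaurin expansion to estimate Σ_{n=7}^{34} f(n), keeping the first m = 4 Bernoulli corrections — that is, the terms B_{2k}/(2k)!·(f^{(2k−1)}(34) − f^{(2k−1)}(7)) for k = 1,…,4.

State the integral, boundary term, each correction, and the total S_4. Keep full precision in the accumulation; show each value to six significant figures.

Integral: ∫_7^34 ln(x) dx = 79.2749.
½[f(7) + f(34)] = ½[1.94591 + 3.52636] = 2.73614.
Running total after boundary: 82.0110.
Order-1 term: 1/12 · (0.0294118 − 0.142857) = -0.00945378.
Running total after k=1: 82.0016.
Order-2 term: −1/720 · (5.08854e-05 − 0.00583090) = 8.02780e-06.
Running total after k=2: 82.0016.
Order-3 term: 1/30240 · (5.28222e-07 − 0.00142798) = -4.72040e-08.
Running total after k=3: 82.0016.
Order-4 term: −1/1209600 · (1.37082e-08 − 0.000874271) = 7.22766e-10.

S_4 ≈ 82.0016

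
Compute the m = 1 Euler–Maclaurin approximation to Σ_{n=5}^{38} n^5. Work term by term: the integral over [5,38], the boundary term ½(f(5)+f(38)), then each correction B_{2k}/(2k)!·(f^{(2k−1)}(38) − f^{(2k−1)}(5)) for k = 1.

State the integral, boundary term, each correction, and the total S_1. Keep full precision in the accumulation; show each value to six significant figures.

S_1 ≈ 5.42308e+08

The integral term ∫_5^38 x^5 dx = 5.01820e+08.
Boundary: ½(f(5) + f(38)) = ½(3125.00 + 7.92352e+07) = 3.96191e+07.
Integral + boundary = 5.41439e+08.
Correction k=1: B_{2}/2! · (f^{(1)}(38) − f^{(1)}(5)) = 1/12 · (1.04257e+07 − 3125.00) = 868546.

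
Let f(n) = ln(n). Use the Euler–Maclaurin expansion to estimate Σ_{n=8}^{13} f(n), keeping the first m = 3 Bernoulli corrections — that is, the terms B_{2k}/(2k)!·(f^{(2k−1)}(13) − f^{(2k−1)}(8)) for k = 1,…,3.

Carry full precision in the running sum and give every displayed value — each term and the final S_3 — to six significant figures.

The integral term ∫_8^13 ln(x) dx = 11.7088.
½[f(8) + f(13)] = ½[2.07944 + 2.56495] = 2.32220.
Running total after boundary: 14.0310.
Order-1 term: 1/12 · (0.0769231 − 0.125000) = -0.00400641.
Running total after k=1: 14.0270.
Order-2 term: −1/720 · (0.000910332 − 0.00390625) = 4.16100e-06.
Running total after k=2: 14.0270.
Order-3 term: 1/30240 · (6.46390e-05 − 0.000732422) = -2.20828e-08.

S_3 ≈ 14.0270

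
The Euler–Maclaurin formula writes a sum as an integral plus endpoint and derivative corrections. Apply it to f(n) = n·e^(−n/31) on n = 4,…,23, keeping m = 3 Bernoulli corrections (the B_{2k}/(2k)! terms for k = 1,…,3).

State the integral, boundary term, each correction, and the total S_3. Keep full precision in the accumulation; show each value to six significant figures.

The integral term ∫_4^23 x·e^(−x/31) dx = 156.512.
Endpoint term: (f(4) + f(23))/2 = (3.51578 + 10.9524)/2 = 7.23409.
Integral + boundary = 163.746.
Correction k=1: B_{2}/2! · (f^{(1)}(23) − f^{(1)}(4)) = 1/12 · (0.122888 − 0.765533) = -0.0535538.
Running total after k=1: 163.692.
Correction k=2: B_{4}/4! · (f^{(3)}(23) − f^{(3)}(4)) = −1/720 · (0.00111891 − 0.00262583) = 2.09295e-06.
Running total after k=2: 163.692.
Correction k=3: B_{6}/6! · (f^{(5)}(23) − f^{(5)}(4)) = 1/30240 · (2.19557e-06 − 4.63586e-06) = -8.06975e-11.

S_3 ≈ 163.692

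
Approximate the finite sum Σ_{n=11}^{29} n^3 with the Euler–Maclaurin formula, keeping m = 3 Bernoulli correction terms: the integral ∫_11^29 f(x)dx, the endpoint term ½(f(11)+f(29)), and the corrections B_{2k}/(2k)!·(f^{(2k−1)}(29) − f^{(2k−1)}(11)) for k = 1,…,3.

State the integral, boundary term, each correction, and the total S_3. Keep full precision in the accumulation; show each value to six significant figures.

The integral term ∫_11^29 x^3 dx = 173160.
Boundary: ½(f(11) + f(29)) = ½(1331.00 + 24389.0) = 12860.0.
Integral + boundary = 186020.
k=1: B_{2}/(2)! × [f^{(1)}(29) − f^{(1)}(11)] = 1/12 × (2523.00 − 363.000) = 180.000.
Running total after k=1: 186200.
k=2: B_{4}/(4)! × [f^{(3)}(29) − f^{(3)}(11)] = −1/720 × (6.00000 − 6.00000) = 0.00000.
Running total after k=2: 186200.
k=3: B_{6}/(6)! × [f^{(5)}(29) − f^{(5)}(11)] = 1/30240 × (0.00000 − 0.00000) = 0.00000.

S_3 ≈ 186200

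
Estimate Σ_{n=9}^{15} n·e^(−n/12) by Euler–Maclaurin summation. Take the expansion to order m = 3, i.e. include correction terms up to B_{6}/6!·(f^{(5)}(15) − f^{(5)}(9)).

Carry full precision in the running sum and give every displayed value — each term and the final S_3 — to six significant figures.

The integral term ∫_9^15 x·e^(−x/12) dx = 26.2088.
Endpoint term: (f(9) + f(15))/2 = (4.25130 + 4.29757)/2 = 4.27444.
Integral + boundary = 30.4833.
Correction k=1: B_{2}/2! · (f^{(1)}(15) − f^{(1)}(9)) = 1/12 · (-0.0716262 − 0.118092) = -0.0158098.
After k=1: 30.4674.
Correction k=2: B_{4}/4! · (f^{(3)}(15) − f^{(3)}(9)) = −1/720 · (0.00348183 − 0.00738073) = 5.41514e-06.
After k=2: 30.4674.
Correction k=3: B_{6}/6! · (f^{(5)}(15) − f^{(5)}(9)) = 1/30240 · (5.18129e-05 − 9.68151e-05) = -1.48817e-09.

S_3 ≈ 30.4674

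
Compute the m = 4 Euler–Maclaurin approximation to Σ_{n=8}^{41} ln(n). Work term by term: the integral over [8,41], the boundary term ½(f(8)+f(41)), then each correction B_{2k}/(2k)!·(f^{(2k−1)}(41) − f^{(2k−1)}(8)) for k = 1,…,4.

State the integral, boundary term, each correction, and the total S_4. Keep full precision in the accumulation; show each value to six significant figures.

S_4 ≈ 105.509

Integral: ∫_8^41 ln(x) dx = 102.621.
Endpoint term: (f(8) + f(41))/2 = (2.07944 + 3.71357)/2 = 2.89651.
Running total after boundary: 105.517.
Correction k=1: B_{2}/2! · (f^{(1)}(41) − f^{(1)}(8)) = 1/12 · (0.0243902 − 0.125000) = -0.00838415.
Running total after k=1: 105.509.
Correction k=2: B_{4}/4! · (f^{(3)}(41) − f^{(3)}(8)) = −1/720 · (2.90187e-05 − 0.00390625) = 5.38504e-06.
Running total after k=2: 105.509.
Correction k=3: B_{6}/6! · (f^{(5)}(41) − f^{(5)}(8)) = 1/30240 · (2.07153e-07 − 0.000732422) = -2.42134e-08.
Running total after k=3: 105.509.
Correction k=4: B_{8}/8! · (f^{(7)}(41) − f^{(7)}(8)) = −1/1209600 · (3.69697e-09 − 0.000343323) = 2.83829e-10.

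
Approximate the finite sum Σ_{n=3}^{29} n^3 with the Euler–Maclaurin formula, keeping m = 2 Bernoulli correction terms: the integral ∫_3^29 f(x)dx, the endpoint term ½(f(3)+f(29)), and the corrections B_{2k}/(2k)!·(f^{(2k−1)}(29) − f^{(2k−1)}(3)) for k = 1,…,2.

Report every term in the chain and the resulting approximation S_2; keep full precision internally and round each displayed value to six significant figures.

S_2 ≈ 189216

∫_3^29 x^3 dx evaluates to 176800.
½[f(3) + f(29)] = ½[27.0000 + 24389.0] = 12208.0.
Integral + boundary = 189008.
Order-1 term: 1/12 · (2523.00 − 27.0000) = 208.000.
Running total after k=1: 189216.
Order-2 term: −1/720 · (6.00000 − 6.00000) = 0.00000.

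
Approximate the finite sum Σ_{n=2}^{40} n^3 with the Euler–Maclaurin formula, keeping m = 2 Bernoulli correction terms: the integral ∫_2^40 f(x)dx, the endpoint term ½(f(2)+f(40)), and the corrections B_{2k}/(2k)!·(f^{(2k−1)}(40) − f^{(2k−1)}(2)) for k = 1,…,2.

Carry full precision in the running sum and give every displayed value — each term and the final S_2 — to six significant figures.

The integral term ∫_2^40 x^3 dx = 639996.
½[f(2) + f(40)] = ½[8.00000 + 64000.0] = 32004.0.
Running total after boundary: 672000.
Order-1 term: 1/12 · (4800.00 − 12.0000) = 399.000.
Partial sum through k=1: 672399.
Order-2 term: −1/720 · (6.00000 − 6.00000) = 0.00000.

S_2 ≈ 672399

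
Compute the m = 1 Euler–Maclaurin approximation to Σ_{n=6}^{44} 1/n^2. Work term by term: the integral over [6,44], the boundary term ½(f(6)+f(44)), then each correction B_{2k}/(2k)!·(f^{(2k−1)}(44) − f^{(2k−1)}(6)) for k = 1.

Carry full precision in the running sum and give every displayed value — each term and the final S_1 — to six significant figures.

∫_6^44 1/x^2 dx evaluates to 0.143939.
Endpoint term: (f(6) + f(44))/2 = (0.0277778 + 0.000516529)/2 = 0.0141472.
So far: 0.158087.
Correction k=1: B_{2}/2! · (f^{(1)}(44) − f^{(1)}(6)) = 1/12 · (-2.34786e-05 − (-0.00925926)) = 0.000769648.

S_1 ≈ 0.158856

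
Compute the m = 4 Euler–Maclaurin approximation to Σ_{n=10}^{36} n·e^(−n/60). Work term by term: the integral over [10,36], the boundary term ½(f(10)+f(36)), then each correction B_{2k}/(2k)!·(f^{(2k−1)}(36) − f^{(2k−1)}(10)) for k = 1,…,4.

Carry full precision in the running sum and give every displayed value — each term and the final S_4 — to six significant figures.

S_4 ≈ 408.139

∫_10^36 x·e^(−x/60) dx evaluates to 394.068.
½[f(10) + f(36)] = ½[8.46482 + 19.7572] = 14.1110.
So far: 408.179.
Order-1 term: 1/12 · (0.219525 − 0.705401) = -0.0404897.
After k=1: 408.139.
Order-2 term: −1/720 · (0.000365874 − 0.000666212) = 4.17136e-07.
After k=2: 408.139.
Order-3 term: 1/30240 · (1.86325e-07 − 3.15689e-07) = -4.27791e-12.
After k=3: 408.139.
Order-4 term: −1/1209600 · (7.52828e-11 − 1.23977e-10) = 4.02568e-17.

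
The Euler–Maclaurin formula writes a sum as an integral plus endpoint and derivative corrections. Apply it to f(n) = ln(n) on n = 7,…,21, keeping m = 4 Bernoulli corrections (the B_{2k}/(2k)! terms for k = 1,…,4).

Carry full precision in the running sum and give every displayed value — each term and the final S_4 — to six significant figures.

Integral: ∫_7^21 ln(x) dx = 36.3136.
½[f(7) + f(21)] = ½[1.94591 + 3.04452] = 2.49522.
Integral + boundary = 38.8088.
k=1: B_{2}/(2)! × [f^{(1)}(21) − f^{(1)}(7)] = 1/12 × (0.0476190 − 0.142857) = -0.00793651.
After k=1: 38.8009.
k=2: B_{4}/(4)! × [f^{(3)}(21) − f^{(3)}(7)] = −1/720 × (0.000215959 − 0.00583090) = 7.79853e-06.
After k=2: 38.8009.
k=3: B_{6}/(6)! × [f^{(5)}(21) − f^{(5)}(7)] = 1/30240 × (5.87645e-06 − 0.00142798) = -4.70271e-08.
After k=3: 38.8009.
k=4: B_{8}/(8)! × [f^{(7)}(21) − f^{(7)}(7)] = −1/1209600 × (3.99758e-07 − 0.000874271) = 7.22447e-10.

S_4 ≈ 38.8009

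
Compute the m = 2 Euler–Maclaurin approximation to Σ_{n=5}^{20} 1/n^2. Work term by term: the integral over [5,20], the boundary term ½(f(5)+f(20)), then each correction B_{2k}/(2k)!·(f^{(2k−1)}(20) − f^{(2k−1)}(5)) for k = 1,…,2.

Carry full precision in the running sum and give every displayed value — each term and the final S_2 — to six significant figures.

S_2 ≈ 0.172552

∫_5^20 1/x^2 dx evaluates to 0.150000.
½[f(5) + f(20)] = ½[0.0400000 + 0.00250000] = 0.0212500.
Integral + boundary = 0.171250.
Correction k=1: B_{2}/2! · (f^{(1)}(20) − f^{(1)}(5)) = 1/12 · (-0.000250000 − (-0.0160000)) = 0.00131250.
Partial sum through k=1: 0.172562.
Correction k=2: B_{4}/4! · (f^{(3)}(20) − f^{(3)}(5)) = −1/720 · (-7.50000e-06 − (-0.00768000)) = -1.06562e-05.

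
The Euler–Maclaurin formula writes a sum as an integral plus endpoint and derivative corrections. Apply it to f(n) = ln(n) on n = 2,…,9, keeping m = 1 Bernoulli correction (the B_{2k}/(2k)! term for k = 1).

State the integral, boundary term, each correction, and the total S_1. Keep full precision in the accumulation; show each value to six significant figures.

S_1 ≈ 12.8015

∫_2^9 ln(x) dx evaluates to 11.3887.
½[f(2) + f(9)] = ½[0.693147 + 2.19722] = 1.44519.
So far: 12.8339.
k=1: B_{2}/(2)! × [f^{(1)}(9) − f^{(1)}(2)] = 1/12 × (0.111111 − 0.500000) = -0.0324074.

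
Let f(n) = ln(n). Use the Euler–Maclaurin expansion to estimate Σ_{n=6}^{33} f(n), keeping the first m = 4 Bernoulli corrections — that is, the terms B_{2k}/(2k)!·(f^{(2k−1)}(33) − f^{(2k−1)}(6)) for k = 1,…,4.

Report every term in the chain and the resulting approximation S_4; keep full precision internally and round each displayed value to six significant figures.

S_4 ≈ 80.2670

Integral: ∫_6^33 ln(x) dx = 77.6342.
½[f(6) + f(33)] = ½[1.79176 + 3.49651] = 2.64413.
So far: 80.2783.
k=1: B_{2}/(2)! × [f^{(1)}(33) − f^{(1)}(6)] = 1/12 × (0.0303030 − 0.166667) = -0.0113636.
After k=1: 80.2670.
k=2: B_{4}/(4)! × [f^{(3)}(33) − f^{(3)}(6)] = −1/720 × (5.56529e-05 − 0.00925926) = 1.27828e-05.
After k=2: 80.2670.
k=3: B_{6}/(6)! × [f^{(5)}(33) − f^{(5)}(6)] = 1/30240 × (6.13256e-07 − 0.00308642) = -1.02044e-07.
After k=3: 80.2670.
k=4: B_{8}/(8)! × [f^{(7)}(33) − f^{(7)}(6)] = −1/1209600 × (1.68941e-08 − 0.00257202) = 2.12632e-09.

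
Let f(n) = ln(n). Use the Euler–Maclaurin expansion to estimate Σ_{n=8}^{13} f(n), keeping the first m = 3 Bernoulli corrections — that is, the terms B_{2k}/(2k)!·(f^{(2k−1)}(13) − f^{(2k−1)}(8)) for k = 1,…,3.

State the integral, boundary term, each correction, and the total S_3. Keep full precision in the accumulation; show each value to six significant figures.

Integral: ∫_8^13 ln(x) dx = 11.7088.
Endpoint term: (f(8) + f(13))/2 = (2.07944 + 2.56495)/2 = 2.32220.
Integral + boundary = 14.0310.
Order-1 term: 1/12 · (0.0769231 − 0.125000) = -0.00400641.
Running total after k=1: 14.0270.
Order-2 term: −1/720 · (0.000910332 − 0.00390625) = 4.16100e-06.
Running total after k=2: 14.0270.
Order-3 term: 1/30240 · (6.46390e-05 − 0.000732422) = -2.20828e-08.

S_3 ≈ 14.0270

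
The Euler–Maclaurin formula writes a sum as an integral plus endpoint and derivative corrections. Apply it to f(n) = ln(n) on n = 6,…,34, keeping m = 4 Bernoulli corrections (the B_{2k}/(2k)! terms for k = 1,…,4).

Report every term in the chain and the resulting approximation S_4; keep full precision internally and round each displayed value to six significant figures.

Integral: ∫_6^34 ln(x) dx = 81.1457.
½[f(6) + f(34)] = ½[1.79176 + 3.52636] = 2.65906.
So far: 83.8048.
Correction k=1: B_{2}/2! · (f^{(1)}(34) − f^{(1)}(6)) = 1/12 · (0.0294118 − 0.166667) = -0.0114379.
After k=1: 83.7933.
Correction k=2: B_{4}/4! · (f^{(3)}(34) − f^{(3)}(6)) = −1/720 · (5.08854e-05 − 0.00925926) = 1.27894e-05.
After k=2: 83.7933.
Correction k=3: B_{6}/6! · (f^{(5)}(34) − f^{(5)}(6)) = 1/30240 · (5.28222e-07 − 0.00308642) = -1.02047e-07.
After k=3: 83.7933.
Correction k=4: B_{8}/8! · (f^{(7)}(34) − f^{(7)}(6)) = −1/1209600 · (1.37082e-08 − 0.00257202) = 2.12633e-09.

S_4 ≈ 83.7933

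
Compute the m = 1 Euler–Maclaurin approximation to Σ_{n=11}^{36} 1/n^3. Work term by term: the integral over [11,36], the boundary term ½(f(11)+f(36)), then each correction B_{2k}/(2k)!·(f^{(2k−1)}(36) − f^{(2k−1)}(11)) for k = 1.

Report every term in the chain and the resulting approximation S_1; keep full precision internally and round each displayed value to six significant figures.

S_1 ≈ 0.00414973

∫_11^36 1/x^3 dx evaluates to 0.00374643.
Boundary: ½(f(11) + f(36)) = ½(0.000751315 + 2.14335e-05) = 0.000386374.
Integral + boundary = 0.00413280.
Correction k=1: B_{2}/2! · (f^{(1)}(36) − f^{(1)}(11)) = 1/12 · (-1.78612e-06 − (-0.000204904)) = 1.69265e-05.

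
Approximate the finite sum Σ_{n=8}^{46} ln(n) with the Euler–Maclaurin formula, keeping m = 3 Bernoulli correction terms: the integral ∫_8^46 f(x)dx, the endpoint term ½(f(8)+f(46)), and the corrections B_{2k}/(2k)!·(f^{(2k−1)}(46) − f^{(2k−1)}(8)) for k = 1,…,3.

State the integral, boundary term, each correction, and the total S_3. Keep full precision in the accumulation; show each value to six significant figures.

S_3 ≈ 124.427

The integral term ∫_8^46 ln(x) dx = 121.482.
Boundary: ½(f(8) + f(46)) = ½(2.07944 + 3.82864) = 2.95404.
Running total after boundary: 124.436.
k=1: B_{2}/(2)! × [f^{(1)}(46) − f^{(1)}(8)] = 1/12 × (0.0217391 − 0.125000) = -0.00860507.
Partial sum through k=1: 124.427.
k=2: B_{4}/(4)! × [f^{(3)}(46) − f^{(3)}(8)] = −1/720 × (2.05474e-05 − 0.00390625) = 5.39681e-06.
Partial sum through k=2: 124.427.
k=3: B_{6}/(6)! × [f^{(5)}(46) − f^{(5)}(8)] = 1/30240 × (1.16526e-07 − 0.000732422) = -2.42164e-08.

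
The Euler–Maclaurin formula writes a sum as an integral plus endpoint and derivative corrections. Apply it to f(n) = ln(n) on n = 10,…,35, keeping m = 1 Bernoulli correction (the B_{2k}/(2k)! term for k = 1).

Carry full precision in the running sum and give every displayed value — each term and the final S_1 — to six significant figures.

S_1 ≈ 79.3343

Integral: ∫_10^35 ln(x) dx = 76.4113.
Endpoint term: (f(10) + f(35))/2 = (2.30259 + 3.55535)/2 = 2.92897.
Integral + boundary = 79.3403.
Correction k=1: B_{2}/2! · (f^{(1)}(35) − f^{(1)}(10)) = 1/12 · (0.0285714 − 0.100000) = -0.00595238.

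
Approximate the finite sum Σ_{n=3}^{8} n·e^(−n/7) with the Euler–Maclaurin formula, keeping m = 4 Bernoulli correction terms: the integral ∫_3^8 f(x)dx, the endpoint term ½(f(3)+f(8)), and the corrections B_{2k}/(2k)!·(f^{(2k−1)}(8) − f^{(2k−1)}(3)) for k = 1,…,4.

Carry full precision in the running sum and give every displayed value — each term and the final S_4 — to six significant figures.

S_4 ≈ 14.3335

The integral term ∫_3^8 x·e^(−x/7) dx = 12.1155.
Boundary: ½(f(3) + f(8)) = ½(1.95432 + 2.55125) = 2.25278.
Integral + boundary = 14.3683.
Correction k=1: B_{2}/2! · (f^{(1)}(8) − f^{(1)}(3)) = 1/12 · (-0.0455581 − 0.372251) = -0.0348174.
After k=1: 14.3335.
Correction k=2: B_{4}/4! · (f^{(3)}(8) − f^{(3)}(3)) = −1/720 · (0.0120868 − 0.0341863) = 3.06937e-05.
After k=2: 14.3335.
Correction k=3: B_{6}/6! · (f^{(5)}(8) − f^{(5)}(3)) = 1/30240 · (0.000512315 − 0.00124032) = -2.40742e-08.
After k=3: 14.3335.
Correction k=4: B_{8}/8! · (f^{(7)}(8) − f^{(7)}(3)) = −1/1209600 · (1.58767e-05 − 3.63869e-05) = 1.69562e-11.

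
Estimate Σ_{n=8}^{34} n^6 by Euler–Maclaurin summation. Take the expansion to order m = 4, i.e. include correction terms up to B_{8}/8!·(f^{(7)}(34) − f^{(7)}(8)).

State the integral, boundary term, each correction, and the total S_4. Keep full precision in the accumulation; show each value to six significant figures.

The integral term ∫_8^34 x^6 dx = 7.50304e+09.
½[f(8) + f(34)] = ½[262144 + 1.54480e+09] = 7.72533e+08.
So far: 8.27557e+09.
Order-1 term: 1/12 · (2.72613e+08 − 196608) = 2.27013e+07.
Running total after k=1: 8.29827e+09.
Order-2 term: −1/720 · (4.71648e+06 − 61440.0) = -6465.33.
Running total after k=2: 8.29826e+09.
Order-3 term: 1/30240 · (24480.0 − 5760.00) = 0.619048.
Running total after k=3: 8.29826e+09.
Order-4 term: −1/1209600 · (0.00000 − 0.00000) = 0.00000.

S_4 ≈ 8.29826e+09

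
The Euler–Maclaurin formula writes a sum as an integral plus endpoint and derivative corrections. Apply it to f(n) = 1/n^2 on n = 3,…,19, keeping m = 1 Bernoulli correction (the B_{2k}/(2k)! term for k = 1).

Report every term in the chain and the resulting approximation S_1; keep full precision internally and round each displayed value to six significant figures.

S_1 ≈ 0.343791

The integral term ∫_3^19 1/x^2 dx = 0.280702.
½[f(3) + f(19)] = ½[0.111111 + 0.00277008] = 0.0569406.
So far: 0.337642.
Order-1 term: 1/12 · (-0.000291588 − (-0.0740741)) = 0.00614854.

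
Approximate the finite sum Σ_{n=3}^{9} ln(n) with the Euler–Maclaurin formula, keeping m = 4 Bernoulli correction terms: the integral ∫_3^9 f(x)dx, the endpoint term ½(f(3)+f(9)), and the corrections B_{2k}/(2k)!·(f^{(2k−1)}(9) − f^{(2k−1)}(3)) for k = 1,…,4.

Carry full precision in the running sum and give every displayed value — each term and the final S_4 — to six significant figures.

S_4 ≈ 12.1087

∫_3^9 ln(x) dx evaluates to 10.4792.
Boundary: ½(f(3) + f(9)) = ½(1.09861 + 2.19722) = 1.64792.
So far: 12.1271.
Order-1 term: 1/12 · (0.111111 − 0.333333) = -0.0185185.
After k=1: 12.1086.
Order-2 term: −1/720 · (0.00274348 − 0.0740741) = 9.90703e-05.
After k=2: 12.1087.
Order-3 term: 1/30240 · (0.000406442 − 0.0987654) = -3.25261e-06.
After k=3: 12.1087.
Order-4 term: −1/1209600 · (0.000150534 − 0.329218) = 2.72047e-07.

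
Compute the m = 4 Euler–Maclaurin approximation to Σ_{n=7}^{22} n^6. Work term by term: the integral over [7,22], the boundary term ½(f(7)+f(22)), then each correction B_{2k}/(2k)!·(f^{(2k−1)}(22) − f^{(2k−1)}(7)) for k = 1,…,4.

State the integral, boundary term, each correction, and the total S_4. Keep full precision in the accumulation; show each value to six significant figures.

S_4 ≈ 4.15535e+08

The integral term ∫_7^22 x^6 dx = 3.56219e+08.
Endpoint term: (f(7) + f(22))/2 = (117649 + 1.13380e+08)/2 = 5.67488e+07.
So far: 4.12968e+08.
k=1: B_{2}/(2)! × [f^{(1)}(22) − f^{(1)}(7)] = 1/12 × (3.09218e+07 − 100842) = 2.56841e+06.
Running total after k=1: 4.15536e+08.
k=2: B_{4}/(4)! × [f^{(3)}(22) − f^{(3)}(7)] = −1/720 × (1.27776e+06 − 41160.0) = -1717.50.
Running total after k=2: 4.15535e+08.
k=3: B_{6}/(6)! × [f^{(5)}(22) − f^{(5)}(7)] = 1/30240 × (15840.0 − 5040.00) = 0.357143.
Running total after k=3: 4.15535e+08.
k=4: B_{8}/(8)! × [f^{(7)}(22) − f^{(7)}(7)] = −1/1209600 × (0.00000 − 0.00000) = 0.00000.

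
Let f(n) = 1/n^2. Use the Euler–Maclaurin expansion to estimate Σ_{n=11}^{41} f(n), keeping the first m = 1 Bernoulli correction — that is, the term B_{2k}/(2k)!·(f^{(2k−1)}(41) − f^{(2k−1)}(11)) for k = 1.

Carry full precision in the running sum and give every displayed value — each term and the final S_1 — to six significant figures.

S_1 ≈ 0.0710713

Integral: ∫_11^41 1/x^2 dx = 0.0665188.
½[f(11) + f(41)] = ½[0.00826446 + 0.000594884] = 0.00442967.
So far: 0.0709485.
Correction k=1: B_{2}/2! · (f^{(1)}(41) − f^{(1)}(11)) = 1/12 · (-2.90187e-05 − (-0.00150263)) = 0.000122801.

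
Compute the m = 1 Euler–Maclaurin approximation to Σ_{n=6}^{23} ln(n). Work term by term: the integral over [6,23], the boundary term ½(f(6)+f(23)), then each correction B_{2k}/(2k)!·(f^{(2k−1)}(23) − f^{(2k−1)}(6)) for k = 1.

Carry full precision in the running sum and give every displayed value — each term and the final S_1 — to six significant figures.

S_1 ≈ 46.8192

The integral term ∫_6^23 ln(x) dx = 44.3658.
Endpoint term: (f(6) + f(23))/2 = (1.79176 + 3.13549)/2 = 2.46363.
Running total after boundary: 46.8294.
Order-1 term: 1/12 · (0.0434783 − 0.166667) = -0.0102657.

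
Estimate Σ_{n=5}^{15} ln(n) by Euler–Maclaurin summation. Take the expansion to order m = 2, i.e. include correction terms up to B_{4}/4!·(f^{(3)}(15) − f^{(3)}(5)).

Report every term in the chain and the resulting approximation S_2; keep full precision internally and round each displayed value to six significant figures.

Integral: ∫_5^15 ln(x) dx = 22.5736.
Endpoint term: (f(5) + f(15))/2 = (1.60944 + 2.70805)/2 = 2.15874.
Running total after boundary: 24.7323.
Correction k=1: B_{2}/2! · (f^{(1)}(15) − f^{(1)}(5)) = 1/12 · (0.0666667 − 0.200000) = -0.0111111.
Running total after k=1: 24.7212.
Correction k=2: B_{4}/4! · (f^{(3)}(15) − f^{(3)}(5)) = −1/720 · (0.000592593 − 0.0160000) = 2.13992e-05.

S_2 ≈ 24.7212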